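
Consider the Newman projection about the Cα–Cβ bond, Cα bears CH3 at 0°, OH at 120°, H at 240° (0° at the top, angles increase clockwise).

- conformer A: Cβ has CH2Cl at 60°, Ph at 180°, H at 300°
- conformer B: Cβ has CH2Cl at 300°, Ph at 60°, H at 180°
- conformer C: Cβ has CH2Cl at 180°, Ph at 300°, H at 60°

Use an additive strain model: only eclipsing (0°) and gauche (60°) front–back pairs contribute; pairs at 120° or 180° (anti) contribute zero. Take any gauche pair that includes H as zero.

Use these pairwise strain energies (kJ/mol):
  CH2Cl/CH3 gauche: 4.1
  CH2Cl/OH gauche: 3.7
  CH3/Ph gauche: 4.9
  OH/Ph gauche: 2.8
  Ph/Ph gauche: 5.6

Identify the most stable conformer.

A (staggered): CH3–CH2Cl gauche, OH–CH2Cl gauche, OH–Ph gauche; 4.1 + 3.7 + 2.8 = 10.6 kJ/mol.
B (staggered): CH3–CH2Cl gauche, CH3–Ph gauche, OH–Ph gauche; 4.1 + 4.9 + 2.8 = 11.8 kJ/mol.
C (staggered): CH3–Ph gauche, OH–CH2Cl gauche; 4.9 + 3.7 = 8.6 kJ/mol.
C has the lowest total (8.6 kJ/mol).

C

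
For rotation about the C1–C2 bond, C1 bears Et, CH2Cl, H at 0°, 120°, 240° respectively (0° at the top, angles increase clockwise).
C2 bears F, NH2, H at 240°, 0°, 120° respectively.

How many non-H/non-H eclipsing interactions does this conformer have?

1

Non-H eclipsing pairs: Et(0°)/NH2(0°) — 1 interaction.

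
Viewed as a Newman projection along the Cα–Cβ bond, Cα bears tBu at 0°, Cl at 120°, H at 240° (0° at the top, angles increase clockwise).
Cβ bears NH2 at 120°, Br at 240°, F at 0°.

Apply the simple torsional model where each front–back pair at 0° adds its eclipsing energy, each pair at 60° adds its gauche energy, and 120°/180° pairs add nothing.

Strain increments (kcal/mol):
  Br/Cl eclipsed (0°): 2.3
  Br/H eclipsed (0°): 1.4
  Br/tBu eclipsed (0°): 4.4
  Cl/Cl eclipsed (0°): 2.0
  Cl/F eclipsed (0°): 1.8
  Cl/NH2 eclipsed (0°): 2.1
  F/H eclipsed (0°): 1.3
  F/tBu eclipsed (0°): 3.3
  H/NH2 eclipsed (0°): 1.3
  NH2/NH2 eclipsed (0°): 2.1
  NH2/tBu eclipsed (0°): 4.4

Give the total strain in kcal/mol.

6.8 kcal/mol

This conformer (eclipsed): tBu–F eclipsed, Cl–NH2 eclipsed, H–Br eclipsed; 3.3 + 2.1 + 1.4 = 6.8 kcal/mol.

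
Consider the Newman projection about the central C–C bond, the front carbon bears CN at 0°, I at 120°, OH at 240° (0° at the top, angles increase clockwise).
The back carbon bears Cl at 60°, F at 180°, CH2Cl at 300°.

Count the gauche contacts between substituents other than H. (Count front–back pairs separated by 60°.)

6

Non-H gauche pairs: CN(0°)/Cl(60°); CN(0°)/CH2Cl(300°); I(120°)/Cl(60°); I(120°)/F(180°); OH(240°)/F(180°); OH(240°)/CH2Cl(300°) — 6 interactions.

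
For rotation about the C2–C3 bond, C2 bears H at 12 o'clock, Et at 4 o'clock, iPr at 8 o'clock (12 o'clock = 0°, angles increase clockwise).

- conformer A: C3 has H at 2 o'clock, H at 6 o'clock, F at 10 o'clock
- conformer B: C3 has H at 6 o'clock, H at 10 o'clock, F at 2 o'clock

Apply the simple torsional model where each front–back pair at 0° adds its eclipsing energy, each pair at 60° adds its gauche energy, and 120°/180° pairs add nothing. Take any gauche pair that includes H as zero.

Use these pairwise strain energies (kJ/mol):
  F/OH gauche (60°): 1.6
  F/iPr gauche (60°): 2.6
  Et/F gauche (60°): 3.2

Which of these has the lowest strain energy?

A is staggered. iPr at 240° is gauche with F at 300° (2.6). Total 2.6 kJ/mol.
B is staggered. Et at 120° is gauche with F at 60° (3.2). Total 3.2 kJ/mol.
A has the lowest total (2.6 kJ/mol).

A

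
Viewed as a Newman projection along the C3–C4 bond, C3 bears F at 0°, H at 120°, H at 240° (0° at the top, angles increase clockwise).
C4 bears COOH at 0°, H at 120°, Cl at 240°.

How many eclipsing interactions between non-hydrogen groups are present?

1

Non-H eclipsing pairs: F(0°)/COOH(0°) — 1 interaction.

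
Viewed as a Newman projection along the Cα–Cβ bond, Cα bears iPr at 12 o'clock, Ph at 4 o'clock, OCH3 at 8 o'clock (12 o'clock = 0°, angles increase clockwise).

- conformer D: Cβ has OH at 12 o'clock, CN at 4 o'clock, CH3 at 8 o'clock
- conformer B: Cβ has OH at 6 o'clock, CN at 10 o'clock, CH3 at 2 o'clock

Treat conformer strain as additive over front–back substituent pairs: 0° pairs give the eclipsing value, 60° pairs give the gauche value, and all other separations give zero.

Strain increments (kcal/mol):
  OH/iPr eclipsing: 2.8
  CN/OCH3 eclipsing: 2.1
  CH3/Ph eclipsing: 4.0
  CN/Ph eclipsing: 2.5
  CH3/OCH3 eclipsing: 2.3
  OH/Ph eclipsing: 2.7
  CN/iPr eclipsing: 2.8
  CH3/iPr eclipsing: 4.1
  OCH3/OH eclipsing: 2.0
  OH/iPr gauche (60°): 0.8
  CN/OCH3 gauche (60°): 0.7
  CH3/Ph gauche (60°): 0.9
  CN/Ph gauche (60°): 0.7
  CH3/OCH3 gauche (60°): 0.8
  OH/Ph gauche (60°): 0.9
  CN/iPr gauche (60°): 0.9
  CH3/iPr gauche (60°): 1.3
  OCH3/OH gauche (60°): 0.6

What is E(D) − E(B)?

+2.3 kcal/mol

D (eclipsed): iPr–OH eclipsed, Ph–CN eclipsed, OCH3–CH3 eclipsed; 2.8 + 2.5 + 2.3 = 7.6 kcal/mol.
B (staggered): iPr–CN gauche, iPr–CH3 gauche, Ph–OH gauche, Ph–CH3 gauche, OCH3–OH gauche, OCH3–CN gauche; 0.9 + 1.3 + 0.9 + 0.9 + 0.6 + 0.7 = 5.3 kcal/mol.
E(D) − E(B) = 7.6 − 5.3 = +2.3 kcal/mol.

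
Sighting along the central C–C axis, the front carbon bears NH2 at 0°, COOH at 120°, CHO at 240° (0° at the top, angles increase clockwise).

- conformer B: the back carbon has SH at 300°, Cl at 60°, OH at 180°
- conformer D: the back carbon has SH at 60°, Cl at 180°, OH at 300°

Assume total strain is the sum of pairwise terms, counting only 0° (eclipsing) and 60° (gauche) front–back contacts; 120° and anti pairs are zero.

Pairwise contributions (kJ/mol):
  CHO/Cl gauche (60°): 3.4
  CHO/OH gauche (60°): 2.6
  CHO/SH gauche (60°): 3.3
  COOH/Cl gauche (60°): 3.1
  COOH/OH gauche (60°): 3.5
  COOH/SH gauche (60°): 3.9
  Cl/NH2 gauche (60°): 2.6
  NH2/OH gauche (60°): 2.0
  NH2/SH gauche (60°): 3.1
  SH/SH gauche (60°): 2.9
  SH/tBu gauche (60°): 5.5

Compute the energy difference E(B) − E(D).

+0.1 kJ/mol

B (staggered): NH2(0°)/SH(300°) gauche 3.1; NH2(0°)/Cl(60°) gauche 2.6; COOH(120°)/Cl(60°) gauche 3.1; COOH(120°)/OH(180°) gauche 3.5; CHO(240°)/SH(300°) gauche 3.3; CHO(240°)/OH(180°) gauche 2.6 → 18.2 kJ/mol.
D (staggered): NH2(0°)/SH(60°) gauche 3.1; NH2(0°)/OH(300°) gauche 2.0; COOH(120°)/SH(60°) gauche 3.9; COOH(120°)/Cl(180°) gauche 3.1; CHO(240°)/Cl(180°) gauche 3.4; CHO(240°)/OH(300°) gauche 2.6 → 18.1 kJ/mol.
E(B) − E(D) = 18.2 − 18.1 = +0.1 kJ/mol.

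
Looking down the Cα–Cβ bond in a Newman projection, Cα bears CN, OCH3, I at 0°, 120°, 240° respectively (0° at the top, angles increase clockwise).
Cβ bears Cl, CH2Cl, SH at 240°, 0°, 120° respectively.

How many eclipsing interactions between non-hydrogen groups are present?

3

Non-H eclipsing pairs: CN(0°)/CH2Cl(0°); OCH3(120°)/SH(120°); I(240°)/Cl(240°) — 3 interactions.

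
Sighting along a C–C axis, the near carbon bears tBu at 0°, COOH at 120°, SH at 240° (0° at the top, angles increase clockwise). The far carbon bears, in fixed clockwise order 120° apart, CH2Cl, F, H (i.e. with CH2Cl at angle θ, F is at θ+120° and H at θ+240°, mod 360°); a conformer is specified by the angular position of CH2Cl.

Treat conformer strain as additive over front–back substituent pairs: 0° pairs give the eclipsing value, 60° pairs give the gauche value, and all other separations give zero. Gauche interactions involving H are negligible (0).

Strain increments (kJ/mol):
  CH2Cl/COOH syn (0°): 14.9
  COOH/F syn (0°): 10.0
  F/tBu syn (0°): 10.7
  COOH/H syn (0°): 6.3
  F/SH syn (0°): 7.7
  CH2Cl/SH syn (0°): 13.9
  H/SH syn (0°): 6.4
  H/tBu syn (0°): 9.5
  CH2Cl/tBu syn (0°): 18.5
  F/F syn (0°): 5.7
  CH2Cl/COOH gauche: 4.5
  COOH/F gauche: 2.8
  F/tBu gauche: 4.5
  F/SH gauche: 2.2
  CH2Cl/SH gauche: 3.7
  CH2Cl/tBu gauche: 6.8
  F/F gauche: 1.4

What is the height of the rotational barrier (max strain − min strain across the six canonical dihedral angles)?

CH2Cl at 0° (eclipsed): tBu(0°)/CH2Cl(0°) eclipsed 18.5; COOH(120°)/F(120°) eclipsed 10.0; SH(240°)/H(240°) eclipsed 6.4 → 34.9 kJ/mol.
CH2Cl at 60° (staggered): tBu(0°)/CH2Cl(60°) gauche 6.8; COOH(120°)/CH2Cl(60°) gauche 4.5; COOH(120°)/F(180°) gauche 2.8; SH(240°)/F(180°) gauche 2.2 → 16.3 kJ/mol.
CH2Cl at 120° (eclipsed): tBu(0°)/H(0°) eclipsed 9.5; COOH(120°)/CH2Cl(120°) eclipsed 14.9; SH(240°)/F(240°) eclipsed 7.7 → 32.1 kJ/mol.
CH2Cl at 180° (staggered): tBu(0°)/F(300°) gauche 4.5; COOH(120°)/CH2Cl(180°) gauche 4.5; SH(240°)/CH2Cl(180°) gauche 3.7; SH(240°)/F(300°) gauche 2.2 → 14.9 kJ/mol.
CH2Cl at 240° (eclipsed): tBu(0°)/F(0°) eclipsed 10.7; COOH(120°)/H(120°) eclipsed 6.3; SH(240°)/CH2Cl(240°) eclipsed 13.9 → 30.9 kJ/mol.
CH2Cl at 300° (staggered): tBu(0°)/CH2Cl(300°) gauche 6.8; tBu(0°)/F(60°) gauche 4.5; COOH(120°)/F(60°) gauche 2.8; SH(240°)/CH2Cl(300°) gauche 3.7 → 17.8 kJ/mol.
Max at 0° (34.9 kJ/mol), min at 180° (14.9 kJ/mol); barrier = 20.0 kJ/mol.

20.0 kJ/mol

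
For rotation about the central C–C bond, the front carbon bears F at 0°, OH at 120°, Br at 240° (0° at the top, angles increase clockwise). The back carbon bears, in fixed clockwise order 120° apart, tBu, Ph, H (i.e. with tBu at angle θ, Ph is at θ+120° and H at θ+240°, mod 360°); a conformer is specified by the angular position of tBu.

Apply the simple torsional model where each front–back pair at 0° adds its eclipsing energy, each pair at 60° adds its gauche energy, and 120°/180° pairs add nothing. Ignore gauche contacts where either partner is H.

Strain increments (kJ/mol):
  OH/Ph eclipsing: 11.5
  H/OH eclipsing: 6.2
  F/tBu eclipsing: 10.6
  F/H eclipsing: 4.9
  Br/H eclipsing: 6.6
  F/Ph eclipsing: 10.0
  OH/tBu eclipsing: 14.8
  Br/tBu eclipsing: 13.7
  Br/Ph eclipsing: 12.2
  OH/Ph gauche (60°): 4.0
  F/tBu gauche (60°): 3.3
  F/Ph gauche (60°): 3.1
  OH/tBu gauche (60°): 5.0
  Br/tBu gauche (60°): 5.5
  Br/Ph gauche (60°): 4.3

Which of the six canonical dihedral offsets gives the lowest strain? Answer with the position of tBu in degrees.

300°

tBu at 0° (eclipsed): F–tBu eclipsed, OH–Ph eclipsed, Br–H eclipsed; 10.6 + 11.5 + 6.6 = 28.7 kJ/mol.
tBu at 60° (staggered): F–tBu gauche, OH–tBu gauche, OH–Ph gauche, Br–Ph gauche; 3.3 + 5.0 + 4.0 + 4.3 = 16.6 kJ/mol.
tBu at 120° (eclipsed): F–H eclipsed, OH–tBu eclipsed, Br–Ph eclipsed; 4.9 + 14.8 + 12.2 = 31.9 kJ/mol.
tBu at 180° (staggered): F–Ph gauche, OH–tBu gauche, Br–tBu gauche, Br–Ph gauche; 3.1 + 5.0 + 5.5 + 4.3 = 17.9 kJ/mol.
tBu at 240° (eclipsed): F–Ph eclipsed, OH–H eclipsed, Br–tBu eclipsed; 10.0 + 6.2 + 13.7 = 29.9 kJ/mol.
tBu at 300° (staggered): F–tBu gauche, F–Ph gauche, OH–Ph gauche, Br–tBu gauche; 3.3 + 3.1 + 4.0 + 5.5 = 15.9 kJ/mol.
The minimum (15.9 kJ/mol) occurs with tBu at 300°.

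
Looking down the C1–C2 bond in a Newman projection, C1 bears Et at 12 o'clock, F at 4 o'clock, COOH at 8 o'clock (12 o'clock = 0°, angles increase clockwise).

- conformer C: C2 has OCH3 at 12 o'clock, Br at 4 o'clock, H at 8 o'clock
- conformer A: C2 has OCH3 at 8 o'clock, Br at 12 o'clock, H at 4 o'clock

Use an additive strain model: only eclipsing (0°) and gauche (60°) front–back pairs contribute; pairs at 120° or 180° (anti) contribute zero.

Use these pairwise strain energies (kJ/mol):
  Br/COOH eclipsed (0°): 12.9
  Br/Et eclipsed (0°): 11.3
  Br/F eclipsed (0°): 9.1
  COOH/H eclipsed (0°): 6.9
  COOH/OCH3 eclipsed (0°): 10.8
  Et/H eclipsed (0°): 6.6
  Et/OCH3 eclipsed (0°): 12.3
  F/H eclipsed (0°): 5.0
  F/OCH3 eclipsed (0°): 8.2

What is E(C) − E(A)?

+1.2 kJ/mol

C is eclipsed. Et at 0° is eclipsed with OCH3 at 0° (12.3); F at 120° is eclipsed with Br at 120° (9.1); COOH at 240° is eclipsed with H at 240° (6.9). Total 28.3 kJ/mol.
A is eclipsed. Et at 0° is eclipsed with Br at 0° (11.3); F at 120° is eclipsed with H at 120° (5.0); COOH at 240° is eclipsed with OCH3 at 240° (10.8). Total 27.1 kJ/mol.
E(C) − E(A) = 28.3 − 27.1 = +1.2 kJ/mol.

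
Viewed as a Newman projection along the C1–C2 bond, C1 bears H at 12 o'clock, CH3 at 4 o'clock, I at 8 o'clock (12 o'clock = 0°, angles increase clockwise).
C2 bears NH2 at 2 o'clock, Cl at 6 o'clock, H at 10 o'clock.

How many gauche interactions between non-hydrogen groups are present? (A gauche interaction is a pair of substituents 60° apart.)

3

Non-H gauche pairs: CH3(120°)/NH2(60°); CH3(120°)/Cl(180°); I(240°)/Cl(180°) — 3 interactions.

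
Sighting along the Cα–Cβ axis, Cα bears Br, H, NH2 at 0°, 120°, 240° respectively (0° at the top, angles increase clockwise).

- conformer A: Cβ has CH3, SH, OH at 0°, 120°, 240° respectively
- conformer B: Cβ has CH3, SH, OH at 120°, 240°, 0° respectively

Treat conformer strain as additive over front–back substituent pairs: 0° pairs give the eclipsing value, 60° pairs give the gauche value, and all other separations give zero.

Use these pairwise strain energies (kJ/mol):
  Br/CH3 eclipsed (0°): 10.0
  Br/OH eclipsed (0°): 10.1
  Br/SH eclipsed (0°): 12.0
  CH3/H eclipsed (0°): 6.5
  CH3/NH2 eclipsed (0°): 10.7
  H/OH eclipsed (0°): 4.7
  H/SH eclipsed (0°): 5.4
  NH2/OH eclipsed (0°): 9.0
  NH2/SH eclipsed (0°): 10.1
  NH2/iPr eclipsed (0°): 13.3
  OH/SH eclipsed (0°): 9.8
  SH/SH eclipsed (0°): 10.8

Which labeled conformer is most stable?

A

A (eclipsed): Br–CH3 eclipsed, H–SH eclipsed, NH2–OH eclipsed; 10.0 + 5.4 + 9.0 = 24.4 kJ/mol.
B (eclipsed): Br–OH eclipsed, H–CH3 eclipsed, NH2–SH eclipsed; 10.1 + 6.5 + 10.1 = 26.7 kJ/mol.
A has the lowest total (24.4 kJ/mol).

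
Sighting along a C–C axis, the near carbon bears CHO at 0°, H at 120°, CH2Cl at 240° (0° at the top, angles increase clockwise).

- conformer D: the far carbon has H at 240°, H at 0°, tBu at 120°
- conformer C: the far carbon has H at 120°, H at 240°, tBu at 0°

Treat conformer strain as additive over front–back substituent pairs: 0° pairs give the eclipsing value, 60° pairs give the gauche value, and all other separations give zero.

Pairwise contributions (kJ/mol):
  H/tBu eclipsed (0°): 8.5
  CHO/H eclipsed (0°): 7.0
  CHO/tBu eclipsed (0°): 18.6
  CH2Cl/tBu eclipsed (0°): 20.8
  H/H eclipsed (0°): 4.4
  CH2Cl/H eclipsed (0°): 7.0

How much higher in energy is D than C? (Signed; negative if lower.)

-7.5 kJ/mol

D (eclipsed): CHO–H eclipsed, H–tBu eclipsed, CH2Cl–H eclipsed; 7.0 + 8.5 + 7.0 = 22.5 kJ/mol.
C (eclipsed): CHO–tBu eclipsed, H–H eclipsed, CH2Cl–H eclipsed; 18.6 + 4.4 + 7.0 = 30.0 kJ/mol.
E(D) − E(C) = 22.5 − 30.0 = -7.5 kJ/mol.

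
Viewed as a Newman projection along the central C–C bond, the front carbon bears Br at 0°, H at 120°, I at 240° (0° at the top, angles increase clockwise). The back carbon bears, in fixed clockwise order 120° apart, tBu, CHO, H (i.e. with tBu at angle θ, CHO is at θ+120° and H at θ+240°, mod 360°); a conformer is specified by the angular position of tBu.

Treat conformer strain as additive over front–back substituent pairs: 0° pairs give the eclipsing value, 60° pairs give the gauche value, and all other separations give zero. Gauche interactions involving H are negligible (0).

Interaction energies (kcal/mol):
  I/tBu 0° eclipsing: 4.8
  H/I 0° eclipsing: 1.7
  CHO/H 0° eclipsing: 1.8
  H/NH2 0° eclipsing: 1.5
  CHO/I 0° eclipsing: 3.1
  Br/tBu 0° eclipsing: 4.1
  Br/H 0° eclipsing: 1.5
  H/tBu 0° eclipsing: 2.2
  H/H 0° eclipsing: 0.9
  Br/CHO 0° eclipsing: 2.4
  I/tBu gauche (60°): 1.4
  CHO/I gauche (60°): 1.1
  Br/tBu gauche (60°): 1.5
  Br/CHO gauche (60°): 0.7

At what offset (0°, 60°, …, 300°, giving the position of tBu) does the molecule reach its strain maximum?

240°

tBu at 0° (eclipsed): Br–tBu eclipsed, H–CHO eclipsed, I–H eclipsed; 4.1 + 1.8 + 1.7 = 7.6 kcal/mol.
tBu at 60° (staggered): Br–tBu gauche, I–CHO gauche; 1.5 + 1.1 = 2.6 kcal/mol.
tBu at 120° (eclipsed): Br–H eclipsed, H–tBu eclipsed, I–CHO eclipsed; 1.5 + 2.2 + 3.1 = 6.8 kcal/mol.
tBu at 180° (staggered): Br–CHO gauche, I–tBu gauche, I–CHO gauche; 0.7 + 1.4 + 1.1 = 3.2 kcal/mol.
tBu at 240° (eclipsed): Br–CHO eclipsed, H–H eclipsed, I–tBu eclipsed; 2.4 + 0.9 + 4.8 = 8.1 kcal/mol.
tBu at 300° (staggered): Br–tBu gauche, Br–CHO gauche, I–tBu gauche; 1.5 + 0.7 + 1.4 = 3.6 kcal/mol.
The maximum (8.1 kcal/mol) occurs with tBu at 240°.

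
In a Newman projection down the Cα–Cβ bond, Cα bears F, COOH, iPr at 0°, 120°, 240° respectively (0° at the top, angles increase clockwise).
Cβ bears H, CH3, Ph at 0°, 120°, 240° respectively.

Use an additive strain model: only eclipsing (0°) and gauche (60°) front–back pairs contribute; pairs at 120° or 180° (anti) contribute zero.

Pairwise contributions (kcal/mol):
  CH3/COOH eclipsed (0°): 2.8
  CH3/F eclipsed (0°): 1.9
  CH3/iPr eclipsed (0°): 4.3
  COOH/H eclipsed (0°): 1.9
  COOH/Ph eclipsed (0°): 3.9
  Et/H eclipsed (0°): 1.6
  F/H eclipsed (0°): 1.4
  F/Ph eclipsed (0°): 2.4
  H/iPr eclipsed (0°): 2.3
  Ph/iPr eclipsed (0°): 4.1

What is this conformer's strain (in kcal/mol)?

This conformer is eclipsed. F at 0° is eclipsed with H at 0° (1.4); COOH at 120° is eclipsed with CH3 at 120° (2.8); iPr at 240° is eclipsed with Ph at 240° (4.1). Total 8.3 kcal/mol.

8.3 kcal/mol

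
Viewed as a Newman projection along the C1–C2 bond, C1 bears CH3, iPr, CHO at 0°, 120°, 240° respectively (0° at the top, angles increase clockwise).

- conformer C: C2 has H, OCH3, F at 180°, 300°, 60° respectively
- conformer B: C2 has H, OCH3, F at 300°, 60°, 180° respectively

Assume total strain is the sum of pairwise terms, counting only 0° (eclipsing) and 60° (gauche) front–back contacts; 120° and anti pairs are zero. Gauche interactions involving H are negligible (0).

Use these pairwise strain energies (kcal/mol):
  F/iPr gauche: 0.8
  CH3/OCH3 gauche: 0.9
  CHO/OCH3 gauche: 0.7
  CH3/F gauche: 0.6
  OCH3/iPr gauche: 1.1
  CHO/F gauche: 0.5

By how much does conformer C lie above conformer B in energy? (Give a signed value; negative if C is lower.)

-0.3 kcal/mol

C (staggered): CH3–OCH3 gauche, CH3–F gauche, iPr–F gauche, CHO–OCH3 gauche; 0.9 + 0.6 + 0.8 + 0.7 = 3.0 kcal/mol.
B (staggered): CH3–OCH3 gauche, iPr–OCH3 gauche, iPr–F gauche, CHO–F gauche; 0.9 + 1.1 + 0.8 + 0.5 = 3.3 kcal/mol.
E(C) − E(B) = 3.0 − 3.3 = -0.3 kcal/mol.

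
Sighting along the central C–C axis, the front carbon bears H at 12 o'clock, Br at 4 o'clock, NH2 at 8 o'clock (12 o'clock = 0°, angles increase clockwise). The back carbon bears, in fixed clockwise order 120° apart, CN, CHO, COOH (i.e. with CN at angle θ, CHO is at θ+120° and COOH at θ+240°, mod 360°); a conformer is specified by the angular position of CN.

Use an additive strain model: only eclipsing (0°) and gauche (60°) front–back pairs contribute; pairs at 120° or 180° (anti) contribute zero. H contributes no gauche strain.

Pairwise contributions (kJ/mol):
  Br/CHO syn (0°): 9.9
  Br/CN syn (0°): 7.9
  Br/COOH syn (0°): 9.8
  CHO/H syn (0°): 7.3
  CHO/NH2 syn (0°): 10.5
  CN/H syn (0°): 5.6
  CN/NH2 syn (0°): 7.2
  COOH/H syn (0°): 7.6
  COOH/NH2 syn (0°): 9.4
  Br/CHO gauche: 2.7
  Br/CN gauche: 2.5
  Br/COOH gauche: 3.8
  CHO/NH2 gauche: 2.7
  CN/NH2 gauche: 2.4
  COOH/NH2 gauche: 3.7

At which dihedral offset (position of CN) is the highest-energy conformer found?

CN at 0° is eclipsed. H at 0° is eclipsed with CN at 0° (5.6); Br at 120° is eclipsed with CHO at 120° (9.9); NH2 at 240° is eclipsed with COOH at 240° (9.4). Total 24.9 kJ/mol.
CN at 60° is staggered. Br at 120° is gauche with CN at 60° (2.5); Br at 120° is gauche with CHO at 180° (2.7); NH2 at 240° is gauche with CHO at 180° (2.7); NH2 at 240° is gauche with COOH at 300° (3.7). Total 11.6 kJ/mol.
CN at 120° is eclipsed. H at 0° is eclipsed with COOH at 0° (7.6); Br at 120° is eclipsed with CN at 120° (7.9); NH2 at 240° is eclipsed with CHO at 240° (10.5). Total 26.0 kJ/mol.
CN at 180° is staggered. Br at 120° is gauche with CN at 180° (2.5); Br at 120° is gauche with COOH at 60° (3.8); NH2 at 240° is gauche with CN at 180° (2.4); NH2 at 240° is gauche with CHO at 300° (2.7). Total 11.4 kJ/mol.
CN at 240° is eclipsed. H at 0° is eclipsed with CHO at 0° (7.3); Br at 120° is eclipsed with COOH at 120° (9.8); NH2 at 240° is eclipsed with CN at 240° (7.2). Total 24.3 kJ/mol.
CN at 300° is staggered. Br at 120° is gauche with CHO at 60° (2.7); Br at 120° is gauche with COOH at 180° (3.8); NH2 at 240° is gauche with CN at 300° (2.4); NH2 at 240° is gauche with COOH at 180° (3.7). Total 12.6 kJ/mol.
The maximum (26.0 kJ/mol) occurs with CN at 120°.

120°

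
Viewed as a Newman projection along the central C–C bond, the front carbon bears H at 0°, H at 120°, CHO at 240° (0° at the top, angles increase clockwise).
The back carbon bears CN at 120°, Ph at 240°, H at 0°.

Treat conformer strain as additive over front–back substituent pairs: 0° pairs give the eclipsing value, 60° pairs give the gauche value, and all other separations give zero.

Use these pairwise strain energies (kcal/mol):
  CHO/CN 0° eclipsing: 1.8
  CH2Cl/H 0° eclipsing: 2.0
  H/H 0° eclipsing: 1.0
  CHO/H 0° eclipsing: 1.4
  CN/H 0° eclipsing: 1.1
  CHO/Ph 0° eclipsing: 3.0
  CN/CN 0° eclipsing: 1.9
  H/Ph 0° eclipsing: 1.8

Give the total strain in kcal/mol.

5.1 kcal/mol

This conformer is eclipsed. H at 0° is eclipsed with H at 0° (1.0); H at 120° is eclipsed with CN at 120° (1.1); CHO at 240° is eclipsed with Ph at 240° (3.0). Total 5.1 kcal/mol.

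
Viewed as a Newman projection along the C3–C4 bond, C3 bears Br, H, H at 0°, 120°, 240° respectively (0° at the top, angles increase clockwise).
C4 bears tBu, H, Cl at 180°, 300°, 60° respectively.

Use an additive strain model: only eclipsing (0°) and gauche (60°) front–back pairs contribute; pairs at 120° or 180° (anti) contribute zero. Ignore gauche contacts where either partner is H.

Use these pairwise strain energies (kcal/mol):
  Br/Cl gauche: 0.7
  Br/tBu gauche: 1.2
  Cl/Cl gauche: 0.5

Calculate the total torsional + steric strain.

0.7 kcal/mol

This conformer (staggered): Br(0°)/Cl(60°) gauche 0.7 → 0.7 kcal/mol.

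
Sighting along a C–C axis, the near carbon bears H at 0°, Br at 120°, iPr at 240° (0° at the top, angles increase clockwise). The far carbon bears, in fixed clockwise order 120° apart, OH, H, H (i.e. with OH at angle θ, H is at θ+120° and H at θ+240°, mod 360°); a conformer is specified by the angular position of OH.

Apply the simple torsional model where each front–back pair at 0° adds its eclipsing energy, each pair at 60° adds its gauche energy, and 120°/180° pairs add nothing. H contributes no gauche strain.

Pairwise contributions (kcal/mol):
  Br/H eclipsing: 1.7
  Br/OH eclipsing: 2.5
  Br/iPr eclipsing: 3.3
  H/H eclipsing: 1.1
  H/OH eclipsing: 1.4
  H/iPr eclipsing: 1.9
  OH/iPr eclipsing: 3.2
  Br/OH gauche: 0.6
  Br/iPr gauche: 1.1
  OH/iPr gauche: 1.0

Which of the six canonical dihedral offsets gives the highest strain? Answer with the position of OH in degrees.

OH at 0° (eclipsed): H(0°)/OH(0°) eclipsed 1.4; Br(120°)/H(120°) eclipsed 1.7; iPr(240°)/H(240°) eclipsed 1.9 → 5.0 kcal/mol.
OH at 60° (staggered): Br(120°)/OH(60°) gauche 0.6 → 0.6 kcal/mol.
OH at 120° (eclipsed): H(0°)/H(0°) eclipsed 1.1; Br(120°)/OH(120°) eclipsed 2.5; iPr(240°)/H(240°) eclipsed 1.9 → 5.5 kcal/mol.
OH at 180° (staggered): Br(120°)/OH(180°) gauche 0.6; iPr(240°)/OH(180°) gauche 1.0 → 1.6 kcal/mol.
OH at 240° (eclipsed): H(0°)/H(0°) eclipsed 1.1; Br(120°)/H(120°) eclipsed 1.7; iPr(240°)/OH(240°) eclipsed 3.2 → 6.0 kcal/mol.
OH at 300° (staggered): iPr(240°)/OH(300°) gauche 1.0 → 1.0 kcal/mol.
The maximum (6.0 kcal/mol) occurs with OH at 240°.

240°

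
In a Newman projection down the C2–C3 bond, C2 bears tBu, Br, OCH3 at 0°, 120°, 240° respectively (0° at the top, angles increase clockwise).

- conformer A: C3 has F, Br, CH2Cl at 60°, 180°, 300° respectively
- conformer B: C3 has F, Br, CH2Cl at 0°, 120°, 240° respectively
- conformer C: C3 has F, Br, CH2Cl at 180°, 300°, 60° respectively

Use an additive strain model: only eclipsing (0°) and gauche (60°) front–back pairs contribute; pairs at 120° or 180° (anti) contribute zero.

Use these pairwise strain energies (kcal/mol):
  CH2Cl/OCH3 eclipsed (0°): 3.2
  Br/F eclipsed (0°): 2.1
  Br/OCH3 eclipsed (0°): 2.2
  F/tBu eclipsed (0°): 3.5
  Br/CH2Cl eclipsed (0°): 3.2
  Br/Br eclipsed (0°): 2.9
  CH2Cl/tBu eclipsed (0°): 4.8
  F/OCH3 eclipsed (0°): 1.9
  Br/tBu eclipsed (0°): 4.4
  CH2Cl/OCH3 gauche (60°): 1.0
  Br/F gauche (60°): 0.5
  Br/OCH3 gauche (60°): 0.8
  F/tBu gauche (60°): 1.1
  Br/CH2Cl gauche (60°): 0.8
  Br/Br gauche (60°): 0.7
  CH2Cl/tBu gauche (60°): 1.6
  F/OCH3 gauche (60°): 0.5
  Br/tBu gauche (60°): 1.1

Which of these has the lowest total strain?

C

A (staggered): tBu(0°)/F(60°) gauche 1.1; tBu(0°)/CH2Cl(300°) gauche 1.6; Br(120°)/F(60°) gauche 0.5; Br(120°)/Br(180°) gauche 0.7; OCH3(240°)/Br(180°) gauche 0.8; OCH3(240°)/CH2Cl(300°) gauche 1.0 → 5.7 kcal/mol.
B (eclipsed): tBu(0°)/F(0°) eclipsed 3.5; Br(120°)/Br(120°) eclipsed 2.9; OCH3(240°)/CH2Cl(240°) eclipsed 3.2 → 9.6 kcal/mol.
C (staggered): tBu(0°)/Br(300°) gauche 1.1; tBu(0°)/CH2Cl(60°) gauche 1.6; Br(120°)/F(180°) gauche 0.5; Br(120°)/CH2Cl(60°) gauche 0.8; OCH3(240°)/F(180°) gauche 0.5; OCH3(240°)/Br(300°) gauche 0.8 → 5.3 kcal/mol.
C has the lowest total (5.3 kcal/mol).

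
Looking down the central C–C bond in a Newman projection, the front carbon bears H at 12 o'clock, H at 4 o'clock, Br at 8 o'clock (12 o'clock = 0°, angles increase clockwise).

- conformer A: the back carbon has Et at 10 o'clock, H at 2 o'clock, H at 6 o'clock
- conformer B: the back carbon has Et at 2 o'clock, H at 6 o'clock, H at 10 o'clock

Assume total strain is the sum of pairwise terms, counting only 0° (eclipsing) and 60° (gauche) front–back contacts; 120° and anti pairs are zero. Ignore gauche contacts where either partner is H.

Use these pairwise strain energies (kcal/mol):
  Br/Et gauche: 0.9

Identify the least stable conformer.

A (staggered): Br(240°)/Et(300°) gauche 0.9 → 0.9 kcal/mol.
B (staggered): no non-H gauche contacts → 0.0 kcal/mol.
A has the highest total (0.9 kcal/mol).

A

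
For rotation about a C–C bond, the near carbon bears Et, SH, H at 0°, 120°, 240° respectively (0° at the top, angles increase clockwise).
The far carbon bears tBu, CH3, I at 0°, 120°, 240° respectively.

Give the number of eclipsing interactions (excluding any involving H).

2

Non-H eclipsing pairs: Et(0°)/tBu(0°); SH(120°)/CH3(120°) — 2 interactions.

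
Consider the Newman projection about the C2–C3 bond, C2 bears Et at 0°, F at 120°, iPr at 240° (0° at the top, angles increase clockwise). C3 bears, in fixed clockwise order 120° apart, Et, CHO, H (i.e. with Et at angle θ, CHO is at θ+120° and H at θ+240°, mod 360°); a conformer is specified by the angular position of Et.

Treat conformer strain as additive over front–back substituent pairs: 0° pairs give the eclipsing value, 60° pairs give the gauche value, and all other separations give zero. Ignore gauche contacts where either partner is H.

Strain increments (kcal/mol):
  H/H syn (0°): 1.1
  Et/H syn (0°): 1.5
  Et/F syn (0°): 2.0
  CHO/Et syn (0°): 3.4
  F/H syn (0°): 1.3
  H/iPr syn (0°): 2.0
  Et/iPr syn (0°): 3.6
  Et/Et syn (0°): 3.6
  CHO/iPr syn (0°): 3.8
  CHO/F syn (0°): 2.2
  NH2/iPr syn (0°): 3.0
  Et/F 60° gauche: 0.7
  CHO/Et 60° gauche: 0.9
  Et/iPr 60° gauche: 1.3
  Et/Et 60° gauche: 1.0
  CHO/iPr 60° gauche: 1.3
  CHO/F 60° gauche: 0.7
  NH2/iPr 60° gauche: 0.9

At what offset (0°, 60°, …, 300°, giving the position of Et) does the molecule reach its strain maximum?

240°

Et at 0° (eclipsed): Et(0°)/Et(0°) eclipsed 3.6; F(120°)/CHO(120°) eclipsed 2.2; iPr(240°)/H(240°) eclipsed 2.0 → 7.8 kcal/mol.
Et at 60° (staggered): Et(0°)/Et(60°) gauche 1.0; F(120°)/Et(60°) gauche 0.7; F(120°)/CHO(180°) gauche 0.7; iPr(240°)/CHO(180°) gauche 1.3 → 3.7 kcal/mol.
Et at 120° (eclipsed): Et(0°)/H(0°) eclipsed 1.5; F(120°)/Et(120°) eclipsed 2.0; iPr(240°)/CHO(240°) eclipsed 3.8 → 7.3 kcal/mol.
Et at 180° (staggered): Et(0°)/CHO(300°) gauche 0.9; F(120°)/Et(180°) gauche 0.7; iPr(240°)/Et(180°) gauche 1.3; iPr(240°)/CHO(300°) gauche 1.3 → 4.2 kcal/mol.
Et at 240° (eclipsed): Et(0°)/CHO(0°) eclipsed 3.4; F(120°)/H(120°) eclipsed 1.3; iPr(240°)/Et(240°) eclipsed 3.6 → 8.3 kcal/mol.
Et at 300° (staggered): Et(0°)/Et(300°) gauche 1.0; Et(0°)/CHO(60°) gauche 0.9; F(120°)/CHO(60°) gauche 0.7; iPr(240°)/Et(300°) gauche 1.3 → 3.9 kcal/mol.
The maximum (8.3 kcal/mol) occurs with Et at 240°.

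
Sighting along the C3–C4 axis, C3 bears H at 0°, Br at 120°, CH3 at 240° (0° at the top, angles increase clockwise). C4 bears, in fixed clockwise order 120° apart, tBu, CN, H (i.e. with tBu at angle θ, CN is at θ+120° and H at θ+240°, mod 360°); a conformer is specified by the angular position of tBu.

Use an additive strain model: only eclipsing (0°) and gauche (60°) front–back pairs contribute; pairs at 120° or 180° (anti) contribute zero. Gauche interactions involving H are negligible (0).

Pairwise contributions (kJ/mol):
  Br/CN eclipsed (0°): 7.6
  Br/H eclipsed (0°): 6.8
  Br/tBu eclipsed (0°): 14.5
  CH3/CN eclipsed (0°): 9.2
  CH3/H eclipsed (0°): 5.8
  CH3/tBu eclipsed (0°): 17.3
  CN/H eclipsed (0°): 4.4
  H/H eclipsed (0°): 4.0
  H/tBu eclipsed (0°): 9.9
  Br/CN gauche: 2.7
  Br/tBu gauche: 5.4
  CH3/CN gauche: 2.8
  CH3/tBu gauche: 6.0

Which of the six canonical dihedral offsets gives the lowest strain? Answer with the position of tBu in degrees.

tBu at 0° (eclipsed): H(0°)/tBu(0°) eclipsed 9.9; Br(120°)/CN(120°) eclipsed 7.6; CH3(240°)/H(240°) eclipsed 5.8 → 23.3 kJ/mol.
tBu at 60° (staggered): Br(120°)/tBu(60°) gauche 5.4; Br(120°)/CN(180°) gauche 2.7; CH3(240°)/CN(180°) gauche 2.8 → 10.9 kJ/mol.
tBu at 120° (eclipsed): H(0°)/H(0°) eclipsed 4.0; Br(120°)/tBu(120°) eclipsed 14.5; CH3(240°)/CN(240°) eclipsed 9.2 → 27.7 kJ/mol.
tBu at 180° (staggered): Br(120°)/tBu(180°) gauche 5.4; CH3(240°)/tBu(180°) gauche 6.0; CH3(240°)/CN(300°) gauche 2.8 → 14.2 kJ/mol.
tBu at 240° (eclipsed): H(0°)/CN(0°) eclipsed 4.4; Br(120°)/H(120°) eclipsed 6.8; CH3(240°)/tBu(240°) eclipsed 17.3 → 28.5 kJ/mol.
tBu at 300° (staggered): Br(120°)/CN(60°) gauche 2.7; CH3(240°)/tBu(300°) gauche 6.0 → 8.7 kJ/mol.
The minimum (8.7 kJ/mol) occurs with tBu at 300°.

300°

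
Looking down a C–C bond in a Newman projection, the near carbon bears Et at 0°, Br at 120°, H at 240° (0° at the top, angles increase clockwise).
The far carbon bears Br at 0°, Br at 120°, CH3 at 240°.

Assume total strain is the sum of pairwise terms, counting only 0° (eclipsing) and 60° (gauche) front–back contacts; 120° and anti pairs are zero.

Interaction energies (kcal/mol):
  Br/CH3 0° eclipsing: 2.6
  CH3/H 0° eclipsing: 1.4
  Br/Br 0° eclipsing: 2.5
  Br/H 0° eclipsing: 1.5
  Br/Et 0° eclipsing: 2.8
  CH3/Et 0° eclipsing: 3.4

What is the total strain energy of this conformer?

This conformer (eclipsed): Et–Br eclipsed, Br–Br eclipsed, H–CH3 eclipsed; 2.8 + 2.5 + 1.4 = 6.7 kcal/mol.

6.7 kcal/mol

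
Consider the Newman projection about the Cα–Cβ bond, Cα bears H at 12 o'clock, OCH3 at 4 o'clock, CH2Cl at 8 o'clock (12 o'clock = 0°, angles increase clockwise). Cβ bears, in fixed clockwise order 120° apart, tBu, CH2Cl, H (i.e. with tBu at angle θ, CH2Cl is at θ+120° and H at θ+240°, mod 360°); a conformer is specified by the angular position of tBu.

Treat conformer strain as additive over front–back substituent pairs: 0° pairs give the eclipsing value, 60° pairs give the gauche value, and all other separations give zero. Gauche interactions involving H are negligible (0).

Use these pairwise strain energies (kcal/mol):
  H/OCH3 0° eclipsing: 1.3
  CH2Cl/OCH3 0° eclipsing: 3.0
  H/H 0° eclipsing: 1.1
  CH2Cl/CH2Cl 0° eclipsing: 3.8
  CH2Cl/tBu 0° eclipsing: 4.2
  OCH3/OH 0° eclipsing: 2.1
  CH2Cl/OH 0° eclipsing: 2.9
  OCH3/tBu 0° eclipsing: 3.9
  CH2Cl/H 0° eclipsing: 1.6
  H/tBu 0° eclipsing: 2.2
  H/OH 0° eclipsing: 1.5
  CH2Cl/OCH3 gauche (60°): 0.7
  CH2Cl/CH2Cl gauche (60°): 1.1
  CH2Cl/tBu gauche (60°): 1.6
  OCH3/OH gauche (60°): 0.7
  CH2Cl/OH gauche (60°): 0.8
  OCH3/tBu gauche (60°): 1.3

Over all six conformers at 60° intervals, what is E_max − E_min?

6.5 kcal/mol

tBu at 0° (eclipsed): H–tBu eclipsed, OCH3–CH2Cl eclipsed, CH2Cl–H eclipsed; 2.2 + 3.0 + 1.6 = 6.8 kcal/mol.
tBu at 60° (staggered): OCH3–tBu gauche, OCH3–CH2Cl gauche, CH2Cl–CH2Cl gauche; 1.3 + 0.7 + 1.1 = 3.1 kcal/mol.
tBu at 120° (eclipsed): H–H eclipsed, OCH3–tBu eclipsed, CH2Cl–CH2Cl eclipsed; 1.1 + 3.9 + 3.8 = 8.8 kcal/mol.
tBu at 180° (staggered): OCH3–tBu gauche, CH2Cl–tBu gauche, CH2Cl–CH2Cl gauche; 1.3 + 1.6 + 1.1 = 4.0 kcal/mol.
tBu at 240° (eclipsed): H–CH2Cl eclipsed, OCH3–H eclipsed, CH2Cl–tBu eclipsed; 1.6 + 1.3 + 4.2 = 7.1 kcal/mol.
tBu at 300° (staggered): OCH3–CH2Cl gauche, CH2Cl–tBu gauche; 0.7 + 1.6 = 2.3 kcal/mol.
Max at 120° (8.8 kcal/mol), min at 300° (2.3 kcal/mol); barrier = 6.5 kcal/mol.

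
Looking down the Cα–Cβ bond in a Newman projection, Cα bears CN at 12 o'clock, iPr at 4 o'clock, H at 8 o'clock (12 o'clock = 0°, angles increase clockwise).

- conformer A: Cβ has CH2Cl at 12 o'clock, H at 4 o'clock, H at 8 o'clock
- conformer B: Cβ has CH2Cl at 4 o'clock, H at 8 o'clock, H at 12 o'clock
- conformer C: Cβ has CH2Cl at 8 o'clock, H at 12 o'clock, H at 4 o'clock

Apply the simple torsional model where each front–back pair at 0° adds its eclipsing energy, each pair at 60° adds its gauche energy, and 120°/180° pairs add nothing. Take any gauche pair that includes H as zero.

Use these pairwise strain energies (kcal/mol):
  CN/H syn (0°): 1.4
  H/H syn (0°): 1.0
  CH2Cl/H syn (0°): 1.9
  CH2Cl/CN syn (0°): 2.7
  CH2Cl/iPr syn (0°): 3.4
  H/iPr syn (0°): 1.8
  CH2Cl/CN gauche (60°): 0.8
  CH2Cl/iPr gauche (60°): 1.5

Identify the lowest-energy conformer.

A (eclipsed): CN(0°)/CH2Cl(0°) eclipsed 2.7; iPr(120°)/H(120°) eclipsed 1.8; H(240°)/H(240°) eclipsed 1.0 → 5.5 kcal/mol.
B (eclipsed): CN(0°)/H(0°) eclipsed 1.4; iPr(120°)/CH2Cl(120°) eclipsed 3.4; H(240°)/H(240°) eclipsed 1.0 → 5.8 kcal/mol.
C (eclipsed): CN(0°)/H(0°) eclipsed 1.4; iPr(120°)/H(120°) eclipsed 1.8; H(240°)/CH2Cl(240°) eclipsed 1.9 → 5.1 kcal/mol.
C has the lowest total (5.1 kcal/mol).

C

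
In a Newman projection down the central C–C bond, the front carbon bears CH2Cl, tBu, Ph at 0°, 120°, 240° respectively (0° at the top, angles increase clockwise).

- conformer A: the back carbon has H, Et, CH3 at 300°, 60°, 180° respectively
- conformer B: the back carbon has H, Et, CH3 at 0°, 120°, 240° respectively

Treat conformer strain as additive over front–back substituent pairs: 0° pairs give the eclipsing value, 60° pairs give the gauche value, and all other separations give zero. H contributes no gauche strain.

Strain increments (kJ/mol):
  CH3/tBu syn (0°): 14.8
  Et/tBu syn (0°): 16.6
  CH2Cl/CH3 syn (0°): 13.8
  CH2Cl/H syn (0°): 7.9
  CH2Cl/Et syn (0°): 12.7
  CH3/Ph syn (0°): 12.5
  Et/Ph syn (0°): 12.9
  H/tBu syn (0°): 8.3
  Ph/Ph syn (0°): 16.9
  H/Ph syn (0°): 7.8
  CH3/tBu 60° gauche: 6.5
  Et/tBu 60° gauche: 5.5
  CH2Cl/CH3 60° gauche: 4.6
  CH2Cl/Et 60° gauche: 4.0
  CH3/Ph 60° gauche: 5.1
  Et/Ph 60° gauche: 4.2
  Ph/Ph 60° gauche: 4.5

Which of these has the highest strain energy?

B

A (staggered): CH2Cl(0°)/Et(60°) gauche 4.0; tBu(120°)/Et(60°) gauche 5.5; tBu(120°)/CH3(180°) gauche 6.5; Ph(240°)/CH3(180°) gauche 5.1 → 21.1 kJ/mol.
B (eclipsed): CH2Cl(0°)/H(0°) eclipsed 7.9; tBu(120°)/Et(120°) eclipsed 16.6; Ph(240°)/CH3(240°) eclipsed 12.5 → 37.0 kJ/mol.
B has the highest total (37.0 kJ/mol).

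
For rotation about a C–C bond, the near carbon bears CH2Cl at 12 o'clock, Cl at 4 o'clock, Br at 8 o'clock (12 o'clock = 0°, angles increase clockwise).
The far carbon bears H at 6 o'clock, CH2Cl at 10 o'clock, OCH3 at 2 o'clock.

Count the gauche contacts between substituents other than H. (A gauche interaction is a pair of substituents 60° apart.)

4

Non-H gauche pairs: CH2Cl(0°)/CH2Cl(300°); CH2Cl(0°)/OCH3(60°); Cl(120°)/OCH3(60°); Br(240°)/CH2Cl(300°) — 4 interactions.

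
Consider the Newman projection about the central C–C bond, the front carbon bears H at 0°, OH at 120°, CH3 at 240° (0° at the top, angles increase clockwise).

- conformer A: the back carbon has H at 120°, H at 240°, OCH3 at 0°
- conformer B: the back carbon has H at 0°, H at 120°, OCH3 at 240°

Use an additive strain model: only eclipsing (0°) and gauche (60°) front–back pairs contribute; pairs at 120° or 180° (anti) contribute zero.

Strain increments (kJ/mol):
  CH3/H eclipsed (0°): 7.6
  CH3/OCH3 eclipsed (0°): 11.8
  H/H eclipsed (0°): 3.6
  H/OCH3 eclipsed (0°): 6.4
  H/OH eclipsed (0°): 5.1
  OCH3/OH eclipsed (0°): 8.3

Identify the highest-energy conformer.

B

A (eclipsed): H(0°)/OCH3(0°) eclipsed 6.4; OH(120°)/H(120°) eclipsed 5.1; CH3(240°)/H(240°) eclipsed 7.6 → 19.1 kJ/mol.
B (eclipsed): H(0°)/H(0°) eclipsed 3.6; OH(120°)/H(120°) eclipsed 5.1; CH3(240°)/OCH3(240°) eclipsed 11.8 → 20.5 kJ/mol.
B has the highest total (20.5 kJ/mol).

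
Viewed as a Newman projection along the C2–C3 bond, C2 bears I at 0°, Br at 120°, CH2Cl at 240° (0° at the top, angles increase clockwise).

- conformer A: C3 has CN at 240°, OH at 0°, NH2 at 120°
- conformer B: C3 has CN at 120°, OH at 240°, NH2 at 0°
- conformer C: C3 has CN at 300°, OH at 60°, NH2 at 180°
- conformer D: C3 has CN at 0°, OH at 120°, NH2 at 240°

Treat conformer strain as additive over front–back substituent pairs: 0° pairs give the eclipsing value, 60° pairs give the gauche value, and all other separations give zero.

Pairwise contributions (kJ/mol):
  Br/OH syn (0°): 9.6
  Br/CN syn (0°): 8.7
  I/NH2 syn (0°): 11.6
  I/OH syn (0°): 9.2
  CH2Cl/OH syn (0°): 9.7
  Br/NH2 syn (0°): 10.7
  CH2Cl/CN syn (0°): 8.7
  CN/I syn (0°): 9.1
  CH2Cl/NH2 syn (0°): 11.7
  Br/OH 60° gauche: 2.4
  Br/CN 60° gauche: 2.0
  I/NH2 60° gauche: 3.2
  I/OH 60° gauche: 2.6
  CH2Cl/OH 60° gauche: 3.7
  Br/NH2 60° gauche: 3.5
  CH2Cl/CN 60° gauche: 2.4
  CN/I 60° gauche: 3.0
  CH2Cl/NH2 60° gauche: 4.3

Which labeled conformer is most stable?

C

A (eclipsed): I(0°)/OH(0°) eclipsed 9.2; Br(120°)/NH2(120°) eclipsed 10.7; CH2Cl(240°)/CN(240°) eclipsed 8.7 → 28.6 kJ/mol.
B (eclipsed): I(0°)/NH2(0°) eclipsed 11.6; Br(120°)/CN(120°) eclipsed 8.7; CH2Cl(240°)/OH(240°) eclipsed 9.7 → 30.0 kJ/mol.
C (staggered): I(0°)/CN(300°) gauche 3.0; I(0°)/OH(60°) gauche 2.6; Br(120°)/OH(60°) gauche 2.4; Br(120°)/NH2(180°) gauche 3.5; CH2Cl(240°)/CN(300°) gauche 2.4; CH2Cl(240°)/NH2(180°) gauche 4.3 → 18.2 kJ/mol.
D (eclipsed): I(0°)/CN(0°) eclipsed 9.1; Br(120°)/OH(120°) eclipsed 9.6; CH2Cl(240°)/NH2(240°) eclipsed 11.7 → 30.4 kJ/mol.
C has the lowest total (18.2 kJ/mol).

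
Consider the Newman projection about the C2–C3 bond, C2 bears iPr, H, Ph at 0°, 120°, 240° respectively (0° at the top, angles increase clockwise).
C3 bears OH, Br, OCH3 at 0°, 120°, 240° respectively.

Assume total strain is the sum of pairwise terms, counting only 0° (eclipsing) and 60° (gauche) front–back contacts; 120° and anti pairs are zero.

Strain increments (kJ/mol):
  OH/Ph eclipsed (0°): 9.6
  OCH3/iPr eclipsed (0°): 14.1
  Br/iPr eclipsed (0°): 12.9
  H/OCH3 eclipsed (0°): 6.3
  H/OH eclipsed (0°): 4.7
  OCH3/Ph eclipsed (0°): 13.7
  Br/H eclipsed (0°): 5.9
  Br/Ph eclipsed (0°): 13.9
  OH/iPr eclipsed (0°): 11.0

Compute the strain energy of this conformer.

This conformer (eclipsed): iPr–OH eclipsed, H–Br eclipsed, Ph–OCH3 eclipsed; 11.0 + 5.9 + 13.7 = 30.6 kJ/mol.

30.6 kJ/mol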